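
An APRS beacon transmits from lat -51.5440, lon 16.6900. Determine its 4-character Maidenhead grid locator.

JD88

Offset from 180°W / 90°S: lon 196.69°, lat 38.46°.
Field (20°×10°, letters A–R): lon ⌊196.69/20⌋ = 9 → J; lat ⌊38.46/10⌋ = 3 → D.
Square (2°×1°, digits 0–9): lon ⌊16.69/2⌋ = 8; lat ⌊8.46/1⌋ = 8.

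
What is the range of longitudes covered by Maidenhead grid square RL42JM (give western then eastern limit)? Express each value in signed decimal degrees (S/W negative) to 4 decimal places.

Field R=17, L=11: +17·20° lon, +11·10° lat → SW at lon 160°, lat 20°.
Square 4, 2: +4·2° lon, +2·1° lat → SW at lon 168°, lat 22°.
Subsquare j=9, m=12: +9·0.0833333° lon, +12·0.0416667° lat → SW at lon 168.75°, lat 22.5°.
Cell spans 0.0833333° lon × 0.0416667° lat.
west 168.7500, east 168.8333.

168.7500, 168.8333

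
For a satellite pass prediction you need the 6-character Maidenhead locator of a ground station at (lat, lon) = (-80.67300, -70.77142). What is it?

Shift to the Maidenhead origin (180°W, 90°S): lon 109.2286, lat 9.3270.
Field: 109.2286/20 → 5 → F, 9.3270/10 → 0 → A; chars FA.
Square: 9.2286/2 → 4, 9.3270/1 → 9; chars 49.
Subsquare: 1.2286/0.0833333 → 14 → o, 0.3270/0.0416667 → 7 → h; chars oh.

FA49oh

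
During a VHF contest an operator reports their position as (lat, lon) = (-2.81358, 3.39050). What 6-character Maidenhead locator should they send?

Offset from 180°W / 90°S: lon 183.3905°, lat 87.1864°.
Field: lon ⌊183.3905/20⌋ = 9 → J; lat ⌊87.1864/10⌋ = 8 → I.
Square: lon ⌊3.3905/2⌋ = 1; lat ⌊7.1864/1⌋ = 7.
Subsquare: lon ⌊1.3905/0.0833333⌋ = 16 → q; lat ⌊0.1864/0.0416667⌋ = 4 → e.

JI17qe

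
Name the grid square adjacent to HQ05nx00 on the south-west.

HQ05mw99

Longitude extended square 0; −1 → -1, wraps to 9, carry into subsquare.
Longitude subsquare n = 13; −1 → 12 = m.
Latitude extended square 0; −1 → -1, wraps to 9, carry into subsquare.
Latitude subsquare x = 23; −1 → 22 = w.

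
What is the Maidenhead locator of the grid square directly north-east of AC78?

AC89

Longitude square 7; +1 → 8.
Latitude square 8; +1 → 9.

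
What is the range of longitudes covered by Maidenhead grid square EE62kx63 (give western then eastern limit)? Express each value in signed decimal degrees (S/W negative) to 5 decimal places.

Field E=4, E=4: +4·20° lon, +4·10° lat → SW at lon -100°, lat -50°.
Square 6, 2: +6·2° lon, +2·1° lat → SW at lon -88°, lat -48°.
Subsquare k=10, x=23: +10·0.0833333° lon, +23·0.0416667° lat → SW at lon -87.1667°, lat -47.0417°.
Extended square 6, 3: +6·0.00833333° lon, +3·0.00416667° lat → SW at lon -87.1167°, lat -47.0292°.
Cell spans 0.00833333° lon × 0.00416667° lat.
west -87.11667, east -87.10833.

-87.11667, -87.10833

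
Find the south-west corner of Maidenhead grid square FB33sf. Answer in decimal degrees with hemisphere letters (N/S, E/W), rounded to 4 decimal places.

Field F=5, B=1: +5·20° lon, +1·10° lat → SW at lon -80°, lat -80°.
Square 3, 3: +3·2° lon, +3·1° lat → SW at lon -74°, lat -77°.
Subsquare s=18, f=5: +18·0.0833333° lon, +5·0.0416667° lat → SW at lon -72.5°, lat -76.7917°.
latitude 76.7917° S, longitude 72.5000° W.

76.7917° S, 72.5000° W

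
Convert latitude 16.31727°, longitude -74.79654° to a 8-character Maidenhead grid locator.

Offset from 180°W / 90°S: lon 105.20346°, lat 106.31727°.
Field: lon ⌊105.20346/20⌋ = 5 → F; lat ⌊106.31727/10⌋ = 10 → K.
Square: lon ⌊5.20346/2⌋ = 2; lat ⌊6.31727/1⌋ = 6.
Subsquare: lon ⌊1.20346/0.0833333⌋ = 14 → o; lat ⌊0.31727/0.0416667⌋ = 7 → h.
Extended square: lon ⌊0.03679/0.00833333⌋ = 4; lat ⌊0.02560/0.00416667⌋ = 6.

FK26oh46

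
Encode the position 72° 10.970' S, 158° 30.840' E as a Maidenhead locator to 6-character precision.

Add 180° to longitude and 90° to latitude: 338.5140, 17.8172.
Field: 338.5140/20 → 16 → Q, 17.8172/10 → 1 → B; chars QB.
Square: 18.5140/2 → 9, 7.8172/1 → 7; chars 97.
Subsquare: 0.5140/0.0833333 → 6 → g, 0.8172/0.0416667 → 19 → t; chars gt.

QB97gt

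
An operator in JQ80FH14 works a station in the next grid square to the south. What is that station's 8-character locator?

Latitude extended square 4; −1 → 3.
The longitude characters are unchanged.

JQ80fh13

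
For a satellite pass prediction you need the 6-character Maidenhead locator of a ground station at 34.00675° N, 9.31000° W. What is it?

IM54ia

Shift to the Maidenhead origin (180°W, 90°S): lon 170.6900, lat 124.0067.
Field: 170.6900/20 → 8 → I, 124.0067/10 → 12 → M; chars IM.
Square: 10.6900/2 → 5, 4.0067/1 → 4; chars 54.
Subsquare: 0.6900/0.0833333 → 8 → i, 0.0067/0.0416667 → 0 → a; chars ia.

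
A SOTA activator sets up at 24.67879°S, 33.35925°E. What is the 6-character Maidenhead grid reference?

Offset from 180°W / 90°S: lon 213.3593°, lat 65.3212°.
Field: lon ⌊213.3593/20⌋ = 10 → K; lat ⌊65.3212/10⌋ = 6 → G.
Square: lon ⌊13.3593/2⌋ = 6; lat ⌊5.3212/1⌋ = 5.
Subsquare: lon ⌊1.3593/0.0833333⌋ = 16 → q; lat ⌊0.3212/0.0416667⌋ = 7 → h.

KG65qh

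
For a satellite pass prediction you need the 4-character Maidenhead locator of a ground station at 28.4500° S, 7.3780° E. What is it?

JG31

Shift to the Maidenhead origin (180°W, 90°S): lon 187.38, lat 61.55.
Field: 187.38/20 → 9 → J, 61.55/10 → 6 → G; chars JG.
Square: 7.38/2 → 3, 1.55/1 → 1; chars 31.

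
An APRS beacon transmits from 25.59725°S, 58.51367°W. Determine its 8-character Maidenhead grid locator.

Offset from 180°W / 90°S: lon 121.48633°, lat 64.40275°.
Field: lon ⌊121.48633/20⌋ = 6 → G; lat ⌊64.40275/10⌋ = 6 → G.
Square: lon ⌊1.48633/2⌋ = 0; lat ⌊4.40275/1⌋ = 4.
Subsquare: lon ⌊1.48633/0.0833333⌋ = 17 → r; lat ⌊0.40275/0.0416667⌋ = 9 → j.
Extended square: lon ⌊0.06966/0.00833333⌋ = 8; lat ⌊0.02775/0.00416667⌋ = 6.

GG04rj86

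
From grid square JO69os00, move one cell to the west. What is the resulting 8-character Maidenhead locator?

JO69ns90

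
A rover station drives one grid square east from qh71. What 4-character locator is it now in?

QH81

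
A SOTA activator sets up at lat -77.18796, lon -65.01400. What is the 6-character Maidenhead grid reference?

FB72lt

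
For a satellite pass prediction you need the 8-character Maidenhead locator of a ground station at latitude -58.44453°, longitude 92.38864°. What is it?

Add 180° to longitude and 90° to latitude: 272.38864, 31.55547.
Field (20°×10°, letters A–R): 272.38864/20 → 13 → N, 31.55547/10 → 3 → D; chars ND.
Square (2°×1°, digits 0–9): 12.38864/2 → 6, 1.55547/1 → 1; chars 61.
Subsquare (5′×2.5′, letters a–x): 0.38864/0.0833333 → 4 → e, 0.55547/0.0416667 → 13 → n; chars en.
Extended square (30″×15″, digits 0–9): 0.05531/0.00833333 → 6, 0.01380/0.00416667 → 3; chars 63.

ND61en63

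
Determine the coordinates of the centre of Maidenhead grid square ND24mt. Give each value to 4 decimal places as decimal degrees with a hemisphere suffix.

55.1875° S, 85.0417° E

Field N=13, D=3: +13·20° lon, +3·10° lat → SW at lon 80°, lat -60°.
Square 2, 4: +2·2° lon, +4·1° lat → SW at lon 84°, lat -56°.
Subsquare m=12, t=19: +12·0.0833333° lon, +19·0.0416667° lat → SW at lon 85°, lat -55.2083°.
Cell spans 0.0833333° lon × 0.0416667° lat. Centre is SW corner plus half of each.
latitude 55.1875° S, longitude 85.0417° E.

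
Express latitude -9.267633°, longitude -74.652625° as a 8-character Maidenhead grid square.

Add 180° to longitude and 90° to latitude: 105.34737, 80.73237.
Field: 105.34737/20 → 5 → F, 80.73237/10 → 8 → I; chars FI.
Square: 5.34737/2 → 2, 0.73237/1 → 0; chars 20.
Subsquare: 1.34737/0.0833333 → 16 → q, 0.73237/0.0416667 → 17 → r; chars qr.
Extended square: 0.01404/0.00833333 → 1, 0.02403/0.00416667 → 5; chars 15.

FI20qr15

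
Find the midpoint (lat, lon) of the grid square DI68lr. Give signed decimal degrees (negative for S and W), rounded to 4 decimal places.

-1.2708, -107.0417

Field D=3, I=8: +3·20° lon, +8·10° lat → SW at lon -120°, lat -10°.
Square 6, 8: +6·2° lon, +8·1° lat → SW at lon -108°, lat -2°.
Subsquare l=11, r=17: +11·0.0833333° lon, +17·0.0416667° lat → SW at lon -107.083°, lat -1.29167°.
Cell spans 0.0833333° lon × 0.0416667° lat. Centre is SW corner plus half of each.
latitude -1.2708, longitude -107.0417.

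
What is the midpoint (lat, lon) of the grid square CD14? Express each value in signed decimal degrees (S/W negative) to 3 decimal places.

-55.500, -137.000

Field C=2, D=3: +2·20° lon, +3·10° lat → SW at lon -140°, lat -60°.
Square 1, 4: +1·2° lon, +4·1° lat → SW at lon -138°, lat -56°.
Cell spans 2° lon × 1° lat. Centre is SW corner plus half of each.
latitude -55.500, longitude -137.000.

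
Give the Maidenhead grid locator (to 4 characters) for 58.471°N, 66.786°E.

MO38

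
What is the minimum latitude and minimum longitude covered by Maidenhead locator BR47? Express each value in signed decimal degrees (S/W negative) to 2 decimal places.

87.00, -152.00

Field B=1, R=17: +1·20° lon, +17·10° lat → SW at lon -160°, lat 80°.
Square 4, 7: +4·2° lon, +7·1° lat → SW at lon -152°, lat 87°.
latitude 87.00, longitude -152.00.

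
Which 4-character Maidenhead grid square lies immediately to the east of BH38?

Longitude square 3; +1 → 4.
The latitude characters are unchanged.

BH48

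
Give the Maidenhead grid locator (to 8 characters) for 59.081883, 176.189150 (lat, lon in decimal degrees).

Shift to the Maidenhead origin (180°W, 90°S): lon 356.18915, lat 149.08188.
Field (20°×10°, letters A–R): 356.18915/20 → 17 → R, 149.08188/10 → 14 → O; chars RO.
Square (2°×1°, digits 0–9): 16.18915/2 → 8, 9.08188/1 → 9; chars 89.
Subsquare (5′×2.5′, letters a–x): 0.18915/0.0833333 → 2 → c, 0.08188/0.0416667 → 1 → b; chars cb.
Extended square (30″×15″, digits 0–9): 0.02248/0.00833333 → 2, 0.04022/0.00416667 → 9; chars 29.

RO89cb29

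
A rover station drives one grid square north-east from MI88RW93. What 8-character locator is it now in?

MI88sw04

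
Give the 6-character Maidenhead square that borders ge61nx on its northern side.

GE62na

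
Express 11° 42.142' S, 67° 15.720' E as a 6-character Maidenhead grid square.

MH38ph

Add 180° to longitude and 90° to latitude: 247.2620, 78.2976.
Field: lon ⌊247.2620/20⌋ = 12 → M; lat ⌊78.2976/10⌋ = 7 → H.
Square: lon ⌊7.2620/2⌋ = 3; lat ⌊8.2976/1⌋ = 8.
Subsquare: lon ⌊1.2620/0.0833333⌋ = 15 → p; lat ⌊0.2976/0.0416667⌋ = 7 → h.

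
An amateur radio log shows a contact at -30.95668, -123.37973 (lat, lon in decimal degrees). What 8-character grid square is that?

CF89hb40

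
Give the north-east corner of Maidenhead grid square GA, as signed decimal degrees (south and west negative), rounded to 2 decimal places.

-80.00, -40.00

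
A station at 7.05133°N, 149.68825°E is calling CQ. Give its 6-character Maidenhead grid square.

QJ47ub

Shift to the Maidenhead origin (180°W, 90°S): lon 329.6883, lat 97.0513.
Field (20°×10°, letters A–R): lon ⌊329.6883/20⌋ = 16 → Q; lat ⌊97.0513/10⌋ = 9 → J.
Square (2°×1°, digits 0–9): lon ⌊9.6883/2⌋ = 4; lat ⌊7.0513/1⌋ = 7.
Subsquare (5′×2.5′, letters a–x): lon ⌊1.6883/0.0833333⌋ = 20 → u; lat ⌊0.0513/0.0416667⌋ = 1 → b.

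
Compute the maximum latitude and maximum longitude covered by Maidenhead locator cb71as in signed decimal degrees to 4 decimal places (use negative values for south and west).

-78.2083, -125.9167

Field C=2, B=1: +2·20° lon, +1·10° lat → SW at lon -140°, lat -80°.
Square 7, 1: +7·2° lon, +1·1° lat → SW at lon -126°, lat -79°.
Subsquare a=0, s=18: +0·0.0833333° lon, +18·0.0416667° lat → SW at lon -126°, lat -78.25°.
Cell spans 0.0833333° lon × 0.0416667° lat. NE corner is SW corner plus one full cell.
latitude -78.2083, longitude -125.9167.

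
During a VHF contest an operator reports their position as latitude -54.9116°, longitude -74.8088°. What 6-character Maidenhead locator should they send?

Offset from 180°W / 90°S: lon 105.1912°, lat 35.0884°.
Field: lon ⌊105.1912/20⌋ = 5 → F; lat ⌊35.0884/10⌋ = 3 → D.
Square: lon ⌊5.1912/2⌋ = 2; lat ⌊5.0884/1⌋ = 5.
Subsquare: lon ⌊1.1912/0.0833333⌋ = 14 → o; lat ⌊0.0884/0.0416667⌋ = 2 → c.

FD25oc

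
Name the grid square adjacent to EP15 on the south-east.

EP24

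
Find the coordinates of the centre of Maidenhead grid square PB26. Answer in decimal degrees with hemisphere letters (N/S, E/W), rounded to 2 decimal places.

Field P=15, B=1: +15·20° lon, +1·10° lat → SW at lon 120°, lat -80°.
Square 2, 6: +2·2° lon, +6·1° lat → SW at lon 124°, lat -74°.
Cell spans 2° lon × 1° lat. Centre is SW corner plus half of each.
latitude 73.50° S, longitude 125.00° E.

73.50° S, 125.00° E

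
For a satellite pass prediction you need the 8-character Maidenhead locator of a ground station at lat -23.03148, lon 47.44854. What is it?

Add 180° to longitude and 90° to latitude: 227.44854, 66.96852.
Field: 227.44854/20 → 11 → L, 66.96852/10 → 6 → G; chars LG.
Square: 7.44854/2 → 3, 6.96852/1 → 6; chars 36.
Subsquare: 1.44854/0.0833333 → 17 → r, 0.96852/0.0416667 → 23 → x; chars rx.
Extended square: 0.03187/0.00833333 → 3, 0.01019/0.00416667 → 2; chars 32.

LG36rx32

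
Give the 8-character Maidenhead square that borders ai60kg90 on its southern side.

AI60kf99

Latitude extended square 0; −1 → -1, wraps to 9, carry into subsquare.
Latitude subsquare g = 6; −1 → 5 = f.
The longitude characters are unchanged.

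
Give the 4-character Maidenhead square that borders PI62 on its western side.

PI52

Longitude square 6; −1 → 5.
The latitude characters are unchanged.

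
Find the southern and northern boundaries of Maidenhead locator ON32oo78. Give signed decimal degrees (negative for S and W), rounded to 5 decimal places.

42.61667, 42.62083

Field O=14, N=13: +14·20° lon, +13·10° lat → SW at lon 100°, lat 40°.
Square 3, 2: +3·2° lon, +2·1° lat → SW at lon 106°, lat 42°.
Subsquare o=14, o=14: +14·0.0833333° lon, +14·0.0416667° lat → SW at lon 107.167°, lat 42.5833°.
Extended square 7, 8: +7·0.00833333° lon, +8·0.00416667° lat → SW at lon 107.225°, lat 42.6167°.
Cell spans 0.00833333° lon × 0.00416667° lat.
south 42.61667, north 42.62083.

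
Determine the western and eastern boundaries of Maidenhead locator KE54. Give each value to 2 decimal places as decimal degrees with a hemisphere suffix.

30.00° E, 32.00° E

Field K=10, E=4: +10·20° lon, +4·10° lat → SW at lon 20°, lat -50°.
Square 5, 4: +5·2° lon, +4·1° lat → SW at lon 30°, lat -46°.
Cell spans 2° lon × 1° lat.
west 30.00° E, east 32.00° E.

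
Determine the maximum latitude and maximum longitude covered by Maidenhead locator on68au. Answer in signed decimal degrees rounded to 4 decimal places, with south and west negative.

48.8750, 112.0833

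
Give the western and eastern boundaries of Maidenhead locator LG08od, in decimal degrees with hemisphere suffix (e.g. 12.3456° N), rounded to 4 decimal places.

41.1667° E, 41.2500° E

Field L=11, G=6: +11·20° lon, +6·10° lat → SW at lon 40°, lat -30°.
Square 0, 8: +0·2° lon, +8·1° lat → SW at lon 40°, lat -22°.
Subsquare o=14, d=3: +14·0.0833333° lon, +3·0.0416667° lat → SW at lon 41.1667°, lat -21.875°.
Cell spans 0.0833333° lon × 0.0416667° lat.
west 41.1667° E, east 41.2500° E.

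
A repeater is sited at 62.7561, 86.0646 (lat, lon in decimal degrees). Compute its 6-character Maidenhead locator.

NP32as

Add 180° to longitude and 90° to latitude: 266.0646, 152.7561.
Field (20°×10°, letters A–R): 266.0646/20 → 13 → N, 152.7561/10 → 15 → P; chars NP.
Square (2°×1°, digits 0–9): 6.0646/2 → 3, 2.7561/1 → 2; chars 32.
Subsquare (5′×2.5′, letters a–x): 0.0646/0.0833333 → 0 → a, 0.7561/0.0416667 → 18 → s; chars as.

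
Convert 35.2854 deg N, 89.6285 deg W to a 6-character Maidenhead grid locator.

EM55eg

Offset from 180°W / 90°S: lon 90.3715°, lat 125.2854°.
Field: lon ⌊90.3715/20⌋ = 4 → E; lat ⌊125.2854/10⌋ = 12 → M.
Square: lon ⌊10.3715/2⌋ = 5; lat ⌊5.2854/1⌋ = 5.
Subsquare: lon ⌊0.3715/0.0833333⌋ = 4 → e; lat ⌊0.2854/0.0416667⌋ = 6 → g.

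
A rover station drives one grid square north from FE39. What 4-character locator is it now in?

FF30

Latitude square 9; +1 → 10, wraps to 0, carry into field.
Latitude field E = 4; +1 → 5 = F.
The longitude characters are unchanged.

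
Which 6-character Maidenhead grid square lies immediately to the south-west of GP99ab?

GP89xa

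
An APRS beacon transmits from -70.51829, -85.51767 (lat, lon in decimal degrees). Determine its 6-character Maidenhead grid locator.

EB79fl

Offset from 180°W / 90°S: lon 94.4823°, lat 19.4817°.
Field (20°×10°, letters A–R): lon ⌊94.4823/20⌋ = 4 → E; lat ⌊19.4817/10⌋ = 1 → B.
Square (2°×1°, digits 0–9): lon ⌊14.4823/2⌋ = 7; lat ⌊9.4817/1⌋ = 9.
Subsquare (5′×2.5′, letters a–x): lon ⌊0.4823/0.0833333⌋ = 5 → f; lat ⌊0.4817/0.0416667⌋ = 11 → l.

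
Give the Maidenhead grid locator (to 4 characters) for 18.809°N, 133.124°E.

Offset from 180°W / 90°S: lon 313.12°, lat 108.81°.
Field: lon ⌊313.12/20⌋ = 15 → P; lat ⌊108.81/10⌋ = 10 → K.
Square: lon ⌊13.12/2⌋ = 6; lat ⌊8.81/1⌋ = 8.

PK68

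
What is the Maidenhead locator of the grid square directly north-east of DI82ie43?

DI82ie54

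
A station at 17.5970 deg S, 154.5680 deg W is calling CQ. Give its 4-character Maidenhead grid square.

Shift to the Maidenhead origin (180°W, 90°S): lon 25.43, lat 72.40.
Field (20°×10°, letters A–R): 25.43/20 → 1 → B, 72.40/10 → 7 → H; chars BH.
Square (2°×1°, digits 0–9): 5.43/2 → 2, 2.40/1 → 2; chars 22.

BH22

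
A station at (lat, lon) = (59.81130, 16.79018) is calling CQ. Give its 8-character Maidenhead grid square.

JO89jt44

Shift to the Maidenhead origin (180°W, 90°S): lon 196.79018, lat 149.81130.
Field: 196.79018/20 → 9 → J, 149.81130/10 → 14 → O; chars JO.
Square: 16.79018/2 → 8, 9.81130/1 → 9; chars 89.
Subsquare: 0.79018/0.0833333 → 9 → j, 0.81130/0.0416667 → 19 → t; chars jt.
Extended square: 0.04018/0.00833333 → 4, 0.01963/0.00416667 → 4; chars 44.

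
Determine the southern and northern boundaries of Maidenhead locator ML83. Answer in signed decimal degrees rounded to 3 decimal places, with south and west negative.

23.000, 24.000

Field M=12, L=11: +12·20° lon, +11·10° lat → SW at lon 60°, lat 20°.
Square 8, 3: +8·2° lon, +3·1° lat → SW at lon 76°, lat 23°.
Cell spans 2° lon × 1° lat.
south 23.000, north 24.000.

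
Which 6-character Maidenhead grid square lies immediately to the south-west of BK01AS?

Longitude subsquare a = 0; −1 → -1, wraps to 23 = x, carry into square.
Longitude square 0; −1 → -1, wraps to 9, carry into field.
Longitude field B = 1; −1 → 0 = A.
Latitude subsquare s = 18; −1 → 17 = r.

AK91xr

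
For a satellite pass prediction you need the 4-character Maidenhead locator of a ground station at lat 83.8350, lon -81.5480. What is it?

Offset from 180°W / 90°S: lon 98.45°, lat 173.83°.
Field: lon ⌊98.45/20⌋ = 4 → E; lat ⌊173.83/10⌋ = 17 → R.
Square: lon ⌊18.45/2⌋ = 9; lat ⌊3.83/1⌋ = 3.

ER93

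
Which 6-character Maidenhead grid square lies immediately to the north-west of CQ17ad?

Longitude subsquare a = 0; −1 → -1, wraps to 23 = x, carry into square.
Longitude square 1; −1 → 0.
Latitude subsquare d = 3; +1 → 4 = e.

CQ07xe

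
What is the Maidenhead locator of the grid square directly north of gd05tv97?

Latitude extended square 7; +1 → 8.
The longitude characters are unchanged.

GD05tv98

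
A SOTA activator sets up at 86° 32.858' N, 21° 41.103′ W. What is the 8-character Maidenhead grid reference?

Shift to the Maidenhead origin (180°W, 90°S): lon 158.31495, lat 176.54763.
Field: lon ⌊158.31495/20⌋ = 7 → H; lat ⌊176.54763/10⌋ = 17 → R.
Square: lon ⌊18.31495/2⌋ = 9; lat ⌊6.54763/1⌋ = 6.
Subsquare: lon ⌊0.31495/0.0833333⌋ = 3 → d; lat ⌊0.54763/0.0416667⌋ = 13 → n.
Extended square: lon ⌊0.06495/0.00833333⌋ = 7; lat ⌊0.00597/0.00416667⌋ = 1.

HR96dn71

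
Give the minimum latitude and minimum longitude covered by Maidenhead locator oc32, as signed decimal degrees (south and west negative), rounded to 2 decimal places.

-68.00, 106.00

Field O=14, C=2: +14·20° lon, +2·10° lat → SW at lon 100°, lat -70°.
Square 3, 2: +3·2° lon, +2·1° lat → SW at lon 106°, lat -68°.
latitude -68.00, longitude 106.00.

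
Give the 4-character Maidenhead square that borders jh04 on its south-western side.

Longitude square 0; −1 → -1, wraps to 9, carry into field.
Longitude field J = 9; −1 → 8 = I.
Latitude square 4; −1 → 3.

IH93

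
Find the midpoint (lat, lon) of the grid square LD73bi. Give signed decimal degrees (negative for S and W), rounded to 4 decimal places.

Field L=11, D=3: +11·20° lon, +3·10° lat → SW at lon 40°, lat -60°.
Square 7, 3: +7·2° lon, +3·1° lat → SW at lon 54°, lat -57°.
Subsquare b=1, i=8: +1·0.0833333° lon, +8·0.0416667° lat → SW at lon 54.0833°, lat -56.6667°.
Cell spans 0.0833333° lon × 0.0416667° lat. Centre is SW corner plus half of each.
latitude -56.6458, longitude 54.1250.

-56.6458, 54.1250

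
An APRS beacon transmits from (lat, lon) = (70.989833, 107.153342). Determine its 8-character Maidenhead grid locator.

Add 180° to longitude and 90° to latitude: 287.15334, 160.98983.
Field: 287.15334/20 → 14 → O, 160.98983/10 → 16 → Q; chars OQ.
Square: 7.15334/2 → 3, 0.98983/1 → 0; chars 30.
Subsquare: 1.15334/0.0833333 → 13 → n, 0.98983/0.0416667 → 23 → x; chars nx.
Extended square: 0.07001/0.00833333 → 8, 0.03150/0.00416667 → 7; chars 87.

OQ30nx87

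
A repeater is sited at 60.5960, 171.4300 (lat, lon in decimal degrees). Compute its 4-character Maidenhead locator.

Shift to the Maidenhead origin (180°W, 90°S): lon 351.43, lat 150.60.
Field: lon ⌊351.43/20⌋ = 17 → R; lat ⌊150.60/10⌋ = 15 → P.
Square: lon ⌊11.43/2⌋ = 5; lat ⌊0.60/1⌋ = 0.

RP50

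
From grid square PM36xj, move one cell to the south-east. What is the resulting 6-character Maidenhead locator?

PM46ai

Longitude subsquare x = 23; +1 → 24, wraps to 0 = a, carry into square.
Longitude square 3; +1 → 4.
Latitude subsquare j = 9; −1 → 8 = i.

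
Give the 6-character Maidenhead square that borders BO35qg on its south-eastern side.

BO35rf

Longitude subsquare q = 16; +1 → 17 = r.
Latitude subsquare g = 6; −1 → 5 = f.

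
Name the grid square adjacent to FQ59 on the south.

FQ58

Latitude square 9; −1 → 8.
The longitude characters are unchanged.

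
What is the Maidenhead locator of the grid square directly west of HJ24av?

HJ14xv

Longitude subsquare a = 0; −1 → -1, wraps to 23 = x, carry into square.
Longitude square 2; −1 → 1.
The latitude characters are unchanged.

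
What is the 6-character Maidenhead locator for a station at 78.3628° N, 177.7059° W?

AQ18di

Offset from 180°W / 90°S: lon 2.2941°, lat 168.3628°.
Field: lon ⌊2.2941/20⌋ = 0 → A; lat ⌊168.3628/10⌋ = 16 → Q.
Square: lon ⌊2.2941/2⌋ = 1; lat ⌊8.3628/1⌋ = 8.
Subsquare: lon ⌊0.2941/0.0833333⌋ = 3 → d; lat ⌊0.3628/0.0416667⌋ = 8 → i.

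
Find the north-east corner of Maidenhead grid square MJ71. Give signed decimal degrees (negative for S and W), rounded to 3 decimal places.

Field M=12, J=9: +12·20° lon, +9·10° lat → SW at lon 60°, lat 0°.
Square 7, 1: +7·2° lon, +1·1° lat → SW at lon 74°, lat 1°.
Cell spans 2° lon × 1° lat. NE corner is SW corner plus one full cell.
latitude 2.000, longitude 76.000.

2.000, 76.000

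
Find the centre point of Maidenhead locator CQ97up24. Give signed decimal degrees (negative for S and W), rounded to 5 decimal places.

77.64375, -120.31250

Field C=2, Q=16: +2·20° lon, +16·10° lat → SW at lon -140°, lat 70°.
Square 9, 7: +9·2° lon, +7·1° lat → SW at lon -122°, lat 77°.
Subsquare u=20, p=15: +20·0.0833333° lon, +15·0.0416667° lat → SW at lon -120.333°, lat 77.625°.
Extended square 2, 4: +2·0.00833333° lon, +4·0.00416667° lat → SW at lon -120.317°, lat 77.6417°.
Cell spans 0.00833333° lon × 0.00416667° lat. Centre is SW corner plus half of each.
latitude 77.64375, longitude -120.31250.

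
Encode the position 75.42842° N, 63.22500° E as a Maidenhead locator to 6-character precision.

MQ15ok

Add 180° to longitude and 90° to latitude: 243.2250, 165.4284.
Field: lon ⌊243.2250/20⌋ = 12 → M; lat ⌊165.4284/10⌋ = 16 → Q.
Square: lon ⌊3.2250/2⌋ = 1; lat ⌊5.4284/1⌋ = 5.
Subsquare: lon ⌊1.2250/0.0833333⌋ = 14 → o; lat ⌊0.4284/0.0416667⌋ = 10 → k.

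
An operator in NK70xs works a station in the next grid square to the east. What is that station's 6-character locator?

NK80as

Longitude subsquare x = 23; +1 → 24, wraps to 0 = a, carry into square.
Longitude square 7; +1 → 8.
The latitude characters are unchanged.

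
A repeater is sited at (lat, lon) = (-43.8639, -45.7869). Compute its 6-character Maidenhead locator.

GE76cd

Shift to the Maidenhead origin (180°W, 90°S): lon 134.2131, lat 46.1361.
Field: 134.2131/20 → 6 → G, 46.1361/10 → 4 → E; chars GE.
Square: 14.2131/2 → 7, 6.1361/1 → 6; chars 76.
Subsquare: 0.2131/0.0833333 → 2 → c, 0.1361/0.0416667 → 3 → d; chars cd.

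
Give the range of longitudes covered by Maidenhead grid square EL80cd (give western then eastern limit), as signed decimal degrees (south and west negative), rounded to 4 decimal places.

-83.8333, -83.7500

Field E=4, L=11: +4·20° lon, +11·10° lat → SW at lon -100°, lat 20°.
Square 8, 0: +8·2° lon, +0·1° lat → SW at lon -84°, lat 20°.
Subsquare c=2, d=3: +2·0.0833333° lon, +3·0.0416667° lat → SW at lon -83.8333°, lat 20.125°.
Cell spans 0.0833333° lon × 0.0416667° lat.
west -83.8333, east -83.7500.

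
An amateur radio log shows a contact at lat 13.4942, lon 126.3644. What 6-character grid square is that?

PK33el

Add 180° to longitude and 90° to latitude: 306.3644, 103.4942.
Field: lon ⌊306.3644/20⌋ = 15 → P; lat ⌊103.4942/10⌋ = 10 → K.
Square: lon ⌊6.3644/2⌋ = 3; lat ⌊3.4942/1⌋ = 3.
Subsquare: lon ⌊0.3644/0.0833333⌋ = 4 → e; lat ⌊0.4942/0.0416667⌋ = 11 → l.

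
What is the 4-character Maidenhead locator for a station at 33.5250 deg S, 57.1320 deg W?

GF16

Offset from 180°W / 90°S: lon 122.87°, lat 56.48°.
Field (20°×10°, letters A–R): 122.87/20 → 6 → G, 56.48/10 → 5 → F; chars GF.
Square (2°×1°, digits 0–9): 2.87/2 → 1, 6.48/1 → 6; chars 16.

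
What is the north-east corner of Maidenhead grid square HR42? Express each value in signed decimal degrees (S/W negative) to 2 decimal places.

83.00, -30.00

Field H=7, R=17: +7·20° lon, +17·10° lat → SW at lon -40°, lat 80°.
Square 4, 2: +4·2° lon, +2·1° lat → SW at lon -32°, lat 82°.
Cell spans 2° lon × 1° lat. NE corner is SW corner plus one full cell.
latitude 83.00, longitude -30.00.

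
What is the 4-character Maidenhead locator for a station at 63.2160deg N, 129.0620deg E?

Add 180° to longitude and 90° to latitude: 309.06, 153.22.
Field: lon ⌊309.06/20⌋ = 15 → P; lat ⌊153.22/10⌋ = 15 → P.
Square: lon ⌊9.06/2⌋ = 4; lat ⌊3.22/1⌋ = 3.

PP43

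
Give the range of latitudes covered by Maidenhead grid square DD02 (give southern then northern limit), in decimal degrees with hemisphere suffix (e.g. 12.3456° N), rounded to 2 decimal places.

58.00° S, 57.00° S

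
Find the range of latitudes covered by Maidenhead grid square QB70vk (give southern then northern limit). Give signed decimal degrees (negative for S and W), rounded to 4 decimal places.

Field Q=16, B=1: +16·20° lon, +1·10° lat → SW at lon 140°, lat -80°.
Square 7, 0: +7·2° lon, +0·1° lat → SW at lon 154°, lat -80°.
Subsquare v=21, k=10: +21·0.0833333° lon, +10·0.0416667° lat → SW at lon 155.75°, lat -79.5833°.
Cell spans 0.0833333° lon × 0.0416667° lat.
south -79.5833, north -79.5417.

-79.5833, -79.5417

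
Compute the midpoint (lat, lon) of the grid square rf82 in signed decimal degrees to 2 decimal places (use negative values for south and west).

Field R=17, F=5: +17·20° lon, +5·10° lat → SW at lon 160°, lat -40°.
Square 8, 2: +8·2° lon, +2·1° lat → SW at lon 176°, lat -38°.
Cell spans 2° lon × 1° lat. Centre is SW corner plus half of each.
latitude -37.50, longitude 177.00.

-37.50, 177.00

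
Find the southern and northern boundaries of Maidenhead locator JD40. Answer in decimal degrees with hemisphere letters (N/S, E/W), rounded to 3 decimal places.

60.000° S, 59.000° S

Field J=9, D=3: +9·20° lon, +3·10° lat → SW at lon 0°, lat -60°.
Square 4, 0: +4·2° lon, +0·1° lat → SW at lon 8°, lat -60°.
Cell spans 2° lon × 1° lat.
south 60.000° S, north 59.000° S.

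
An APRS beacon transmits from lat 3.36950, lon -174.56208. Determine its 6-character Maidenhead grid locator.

Shift to the Maidenhead origin (180°W, 90°S): lon 5.4379, lat 93.3695.
Field (20°×10°, letters A–R): 5.4379/20 → 0 → A, 93.3695/10 → 9 → J; chars AJ.
Square (2°×1°, digits 0–9): 5.4379/2 → 2, 3.3695/1 → 3; chars 23.
Subsquare (5′×2.5′, letters a–x): 1.4379/0.0833333 → 17 → r, 0.3695/0.0416667 → 8 → i; chars ri.

AJ23ri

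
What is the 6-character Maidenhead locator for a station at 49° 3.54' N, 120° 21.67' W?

CN99tb

Add 180° to longitude and 90° to latitude: 59.6388, 139.0590.
Field: 59.6388/20 → 2 → C, 139.0590/10 → 13 → N; chars CN.
Square: 19.6388/2 → 9, 9.0590/1 → 9; chars 99.
Subsquare: 1.6388/0.0833333 → 19 → t, 0.0590/0.0416667 → 1 → b; chars tb.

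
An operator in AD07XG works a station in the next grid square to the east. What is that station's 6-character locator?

Longitude subsquare x = 23; +1 → 24, wraps to 0 = a, carry into square.
Longitude square 0; +1 → 1.
The latitude characters are unchanged.

AD17ag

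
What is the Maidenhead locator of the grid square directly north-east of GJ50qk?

GJ50rl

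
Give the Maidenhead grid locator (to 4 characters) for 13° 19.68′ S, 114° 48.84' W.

DH26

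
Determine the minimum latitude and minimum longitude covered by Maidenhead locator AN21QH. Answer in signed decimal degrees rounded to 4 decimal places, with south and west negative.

41.2917, -174.6667

Field A=0, N=13: +0·20° lon, +13·10° lat → SW at lon -180°, lat 40°.
Square 2, 1: +2·2° lon, +1·1° lat → SW at lon -176°, lat 41°.
Subsquare q=16, h=7: +16·0.0833333° lon, +7·0.0416667° lat → SW at lon -174.667°, lat 41.2917°.
latitude 41.2917, longitude -174.6667.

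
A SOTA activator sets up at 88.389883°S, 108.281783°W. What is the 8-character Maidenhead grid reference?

Shift to the Maidenhead origin (180°W, 90°S): lon 71.71822, lat 1.61012.
Field (20°×10°, letters A–R): 71.71822/20 → 3 → D, 1.61012/10 → 0 → A; chars DA.
Square (2°×1°, digits 0–9): 11.71822/2 → 5, 1.61012/1 → 1; chars 51.
Subsquare (5′×2.5′, letters a–x): 1.71822/0.0833333 → 20 → u, 0.61012/0.0416667 → 14 → o; chars uo.
Extended square (30″×15″, digits 0–9): 0.05155/0.00833333 → 6, 0.02678/0.00416667 → 6; chars 66.

DA51uo66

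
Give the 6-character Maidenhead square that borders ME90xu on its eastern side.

NE00au

Longitude subsquare x = 23; +1 → 24, wraps to 0 = a, carry into square.
Longitude square 9; +1 → 10, wraps to 0, carry into field.
Longitude field M = 12; +1 → 13 = N.
The latitude characters are unchanged.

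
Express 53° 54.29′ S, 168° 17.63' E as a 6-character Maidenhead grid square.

RD46dc

Offset from 180°W / 90°S: lon 348.2938°, lat 36.0952°.
Field: lon ⌊348.2938/20⌋ = 17 → R; lat ⌊36.0952/10⌋ = 3 → D.
Square: lon ⌊8.2938/2⌋ = 4; lat ⌊6.0952/1⌋ = 6.
Subsquare: lon ⌊0.2938/0.0833333⌋ = 3 → d; lat ⌊0.0952/0.0416667⌋ = 2 → c.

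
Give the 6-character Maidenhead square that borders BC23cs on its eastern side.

BC23ds

Longitude subsquare c = 2; +1 → 3 = d.
The latitude characters are unchanged.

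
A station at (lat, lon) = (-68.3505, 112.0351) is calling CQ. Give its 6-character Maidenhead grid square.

Add 180° to longitude and 90° to latitude: 292.0351, 21.6495.
Field: 292.0351/20 → 14 → O, 21.6495/10 → 2 → C; chars OC.
Square: 12.0351/2 → 6, 1.6495/1 → 1; chars 61.
Subsquare: 0.0351/0.0833333 → 0 → a, 0.6495/0.0416667 → 15 → p; chars ap.

OC61ap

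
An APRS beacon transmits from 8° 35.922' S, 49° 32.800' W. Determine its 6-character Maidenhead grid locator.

GI51fj

Shift to the Maidenhead origin (180°W, 90°S): lon 130.4533, lat 81.4013.
Field (20°×10°, letters A–R): 130.4533/20 → 6 → G, 81.4013/10 → 8 → I; chars GI.
Square (2°×1°, digits 0–9): 10.4533/2 → 5, 1.4013/1 → 1; chars 51.
Subsquare (5′×2.5′, letters a–x): 0.4533/0.0833333 → 5 → f, 0.4013/0.0416667 → 9 → j; chars fj.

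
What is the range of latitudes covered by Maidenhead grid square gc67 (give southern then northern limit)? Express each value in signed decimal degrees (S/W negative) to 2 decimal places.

-63.00, -62.00

Field G=6, C=2: +6·20° lon, +2·10° lat → SW at lon -60°, lat -70°.
Square 6, 7: +6·2° lon, +7·1° lat → SW at lon -48°, lat -63°.
Cell spans 2° lon × 1° lat.
south -63.00, north -62.00.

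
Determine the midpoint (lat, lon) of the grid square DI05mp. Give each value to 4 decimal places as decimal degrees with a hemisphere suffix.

Field D=3, I=8: +3·20° lon, +8·10° lat → SW at lon -120°, lat -10°.
Square 0, 5: +0·2° lon, +5·1° lat → SW at lon -120°, lat -5°.
Subsquare m=12, p=15: +12·0.0833333° lon, +15·0.0416667° lat → SW at lon -119°, lat -4.375°.
Cell spans 0.0833333° lon × 0.0416667° lat. Centre is SW corner plus half of each.
latitude 4.3542° S, longitude 118.9583° W.

4.3542° S, 118.9583° W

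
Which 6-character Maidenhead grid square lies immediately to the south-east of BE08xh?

BE18ag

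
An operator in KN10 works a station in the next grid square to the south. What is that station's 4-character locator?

KM19

Latitude square 0; −1 → -1, wraps to 9, carry into field.
Latitude field N = 13; −1 → 12 = M.
The longitude characters are unchanged.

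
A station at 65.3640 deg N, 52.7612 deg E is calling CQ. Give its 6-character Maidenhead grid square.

Offset from 180°W / 90°S: lon 232.7612°, lat 155.3640°.
Field: lon ⌊232.7612/20⌋ = 11 → L; lat ⌊155.3640/10⌋ = 15 → P.
Square: lon ⌊12.7612/2⌋ = 6; lat ⌊5.3640/1⌋ = 5.
Subsquare: lon ⌊0.7612/0.0833333⌋ = 9 → j; lat ⌊0.3640/0.0416667⌋ = 8 → i.

LP65ji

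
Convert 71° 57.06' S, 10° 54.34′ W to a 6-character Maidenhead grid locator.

Offset from 180°W / 90°S: lon 169.0943°, lat 18.0490°.
Field: lon ⌊169.0943/20⌋ = 8 → I; lat ⌊18.0490/10⌋ = 1 → B.
Square: lon ⌊9.0943/2⌋ = 4; lat ⌊8.0490/1⌋ = 8.
Subsquare: lon ⌊1.0943/0.0833333⌋ = 13 → n; lat ⌊0.0490/0.0416667⌋ = 1 → b.

IB48nb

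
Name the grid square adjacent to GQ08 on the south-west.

FQ97

Longitude square 0; −1 → -1, wraps to 9, carry into field.
Longitude field G = 6; −1 → 5 = F.
Latitude square 8; −1 → 7.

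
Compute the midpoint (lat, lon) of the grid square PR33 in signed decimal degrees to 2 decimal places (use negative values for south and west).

83.50, 127.00

Field P=15, R=17: +15·20° lon, +17·10° lat → SW at lon 120°, lat 80°.
Square 3, 3: +3·2° lon, +3·1° lat → SW at lon 126°, lat 83°.
Cell spans 2° lon × 1° lat. Centre is SW corner plus half of each.
latitude 83.50, longitude 127.00.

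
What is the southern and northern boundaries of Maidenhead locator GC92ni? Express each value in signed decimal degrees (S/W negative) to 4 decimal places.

Field G=6, C=2: +6·20° lon, +2·10° lat → SW at lon -60°, lat -70°.
Square 9, 2: +9·2° lon, +2·1° lat → SW at lon -42°, lat -68°.
Subsquare n=13, i=8: +13·0.0833333° lon, +8·0.0416667° lat → SW at lon -40.9167°, lat -67.6667°.
Cell spans 0.0833333° lon × 0.0416667° lat.
south -67.6667, north -67.6250.

-67.6667, -67.6250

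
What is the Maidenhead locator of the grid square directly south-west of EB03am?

DB93xl

Longitude subsquare a = 0; −1 → -1, wraps to 23 = x, carry into square.
Longitude square 0; −1 → -1, wraps to 9, carry into field.
Longitude field E = 4; −1 → 3 = D.
Latitude subsquare m = 12; −1 → 11 = l.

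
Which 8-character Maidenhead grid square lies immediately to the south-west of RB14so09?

RB14ro98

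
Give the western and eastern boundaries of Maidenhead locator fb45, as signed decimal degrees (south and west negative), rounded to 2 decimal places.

-72.00, -70.00

Field F=5, B=1: +5·20° lon, +1·10° lat → SW at lon -80°, lat -80°.
Square 4, 5: +4·2° lon, +5·1° lat → SW at lon -72°, lat -75°.
Cell spans 2° lon × 1° lat.
west -72.00, east -70.00.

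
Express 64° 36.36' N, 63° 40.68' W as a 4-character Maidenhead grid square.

FP84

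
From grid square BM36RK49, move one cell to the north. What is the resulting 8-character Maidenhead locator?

Latitude extended square 9; +1 → 10, wraps to 0, carry into subsquare.
Latitude subsquare k = 10; +1 → 11 = l.
The longitude characters are unchanged.

BM36rl40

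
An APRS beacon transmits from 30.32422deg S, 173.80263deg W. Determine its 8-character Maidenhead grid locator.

Add 180° to longitude and 90° to latitude: 6.19737, 59.67578.
Field (20°×10°, letters A–R): lon ⌊6.19737/20⌋ = 0 → A; lat ⌊59.67578/10⌋ = 5 → F.
Square (2°×1°, digits 0–9): lon ⌊6.19737/2⌋ = 3; lat ⌊9.67578/1⌋ = 9.
Subsquare (5′×2.5′, letters a–x): lon ⌊0.19737/0.0833333⌋ = 2 → c; lat ⌊0.67578/0.0416667⌋ = 16 → q.
Extended square (30″×15″, digits 0–9): lon ⌊0.03070/0.00833333⌋ = 3; lat ⌊0.00911/0.00416667⌋ = 2.

AF39cq32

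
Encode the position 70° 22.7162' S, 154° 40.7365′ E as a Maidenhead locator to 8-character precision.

Add 180° to longitude and 90° to latitude: 334.67894, 19.62140.
Field: lon ⌊334.67894/20⌋ = 16 → Q; lat ⌊19.62140/10⌋ = 1 → B.
Square: lon ⌊14.67894/2⌋ = 7; lat ⌊9.62140/1⌋ = 9.
Subsquare: lon ⌊0.67894/0.0833333⌋ = 8 → i; lat ⌊0.62140/0.0416667⌋ = 14 → o.
Extended square: lon ⌊0.01228/0.00833333⌋ = 1; lat ⌊0.03806/0.00416667⌋ = 9.

QB79io19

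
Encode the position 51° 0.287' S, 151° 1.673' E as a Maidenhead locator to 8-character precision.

QD58mx38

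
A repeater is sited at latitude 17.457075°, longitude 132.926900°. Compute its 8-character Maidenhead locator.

PK67lk19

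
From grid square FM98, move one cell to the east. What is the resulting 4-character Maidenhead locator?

Longitude square 9; +1 → 10, wraps to 0, carry into field.
Longitude field F = 5; +1 → 6 = G.
The latitude characters are unchanged.

GM08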